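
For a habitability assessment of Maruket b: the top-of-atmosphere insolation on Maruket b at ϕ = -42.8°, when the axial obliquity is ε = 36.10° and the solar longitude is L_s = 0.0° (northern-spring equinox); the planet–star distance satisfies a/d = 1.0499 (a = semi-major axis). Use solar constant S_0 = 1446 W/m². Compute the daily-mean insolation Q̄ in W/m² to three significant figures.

Q̄ ≈ 372 W/m²

Solar declination: sin δ = sin ε · sin L_s = sin 36.10° × sin 0.0° = 0.00000, so δ = +0.000°.
cos h₀ = −tan(-42.8°) tan(+0.000°) = 0.0000, h₀ = 1.5708 rad.
Bracket: h₀ sin ϕ sin δ + cos ϕ cos δ sin h₀ = 1.5708×-0.67944×0.00000 + 0.73373×1.00000×1.00000 = -0.000000 + 0.733730 = 0.733730.
Inverse-square distance factor (a/d)² = 1.0499² = 1.102290.
Q̄ = (S_0/π) × 1.102290 × [bracket] = (1446/π) × 1.102290 × 0.733730 = 372.3 W/m².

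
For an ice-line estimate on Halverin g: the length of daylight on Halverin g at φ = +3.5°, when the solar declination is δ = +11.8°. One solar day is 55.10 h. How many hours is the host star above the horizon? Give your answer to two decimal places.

27.77 h

cos H₀ = −tan φ · tan δ = −tan(+3.5°) × tan(+11.800°) = -0.0128, so H₀ = 1.5836 rad = 90.73°.
Daylight = 2H₀/(2π) × 55.10 h = (1.5836/π) × 55.10 = 27.77 h.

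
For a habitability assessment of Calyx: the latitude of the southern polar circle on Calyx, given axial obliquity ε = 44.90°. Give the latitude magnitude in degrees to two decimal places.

The polar circle is the lowest latitude that experiences at least one full rotation of continuous darkness at the northern-summer solstice; it lies at |φ| = 90° − ε = 90° − 44.90° = 45.10°.

45.10°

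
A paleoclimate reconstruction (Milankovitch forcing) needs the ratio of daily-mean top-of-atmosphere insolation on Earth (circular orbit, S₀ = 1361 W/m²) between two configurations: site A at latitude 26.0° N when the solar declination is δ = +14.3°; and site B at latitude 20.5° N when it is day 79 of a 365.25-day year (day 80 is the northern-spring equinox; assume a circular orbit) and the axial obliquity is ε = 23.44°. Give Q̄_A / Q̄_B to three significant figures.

— Configuration A (φ=+26.0°):
cos H₀ = −tan(+26.0°) tan(+14.300°) = -0.1243, H₀ = 1.6954 rad.
Bracket: H₀ sin φ sin δ + cos φ cos δ sin H₀ = 1.6954×0.43837×0.24700 + 0.89879×0.96902×0.99224 = 0.183573 + 0.864187 = 1.047760.
Q̄ = (S₀/π) × [bracket] = (1361/π) × 1.047760 = 453.91 W/m².
— Configuration B (φ=+20.5°):
Solar longitude: λ_s = 360° × (79 − 80)/365.25 = -0.986°, i.e. -0.986° + 360° = 359.014°.
sin δ = sin 23.44° × sin 359.014° = -0.00684, so δ = -0.392°.
cos H₀ = −tan(+20.5°) tan(-0.392°) = 0.0026, H₀ = 1.5682 rad.
Bracket: H₀ sin φ sin δ + cos φ cos δ sin H₀ = 1.5682×0.35021×-0.00684 + 0.93667×0.99998×1.00000 = -0.003757 + 0.936651 = 0.932894.
Q̄ = (S₀/π) × [bracket] = (1361/π) × 0.932894 = 404.15 W/m².
Ratio Q̄_A / Q̄_B = 453.91 / 404.15 = 1.123.

Q̄_A / Q̄_B ≈ 1.12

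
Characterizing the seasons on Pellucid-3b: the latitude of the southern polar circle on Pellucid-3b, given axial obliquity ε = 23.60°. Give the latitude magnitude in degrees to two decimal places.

The polar circle is the lowest latitude that experiences at least one full rotation of continuous darkness at the northern-summer solstice; it lies at |φ| = 90° − ε = 90° − 23.60° = 66.40°.

66.40°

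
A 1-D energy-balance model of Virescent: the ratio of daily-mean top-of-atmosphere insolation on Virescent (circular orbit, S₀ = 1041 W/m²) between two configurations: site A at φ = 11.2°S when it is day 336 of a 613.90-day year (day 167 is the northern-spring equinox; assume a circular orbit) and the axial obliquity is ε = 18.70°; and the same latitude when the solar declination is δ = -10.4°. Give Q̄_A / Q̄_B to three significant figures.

Q̄_A / Q̄_B ≈ 0.819

— Configuration A (φ=-11.2°):
Solar longitude: λ_s = 360° × (336 − 167)/613.90 = 99.104°.
sin δ = sin 18.70° × sin 99.104° = 0.31657, so δ = +18.456°.
cos H₀ = −tan(-11.2°) tan(+18.456°) = 0.0661, H₀ = 1.5047 rad.
Bracket: H₀ sin φ sin δ + cos φ cos δ sin H₀ = 1.5047×-0.19423×0.31657 + 0.98096×0.94857×0.99781 = -0.092520 + 0.928471 = 0.835951.
Q̄ = (S₀/π) × [bracket] = (1041/π) × 0.835951 = 277.00 W/m².
— Configuration B (φ=-11.2°):
cos H₀ = −tan(-11.2°) tan(-10.400°) = -0.0363, H₀ = 1.6071 rad.
Bracket: H₀ sin φ sin δ + cos φ cos δ sin H₀ = 1.6071×-0.19423×-0.18052 + 0.98096×0.98357×0.99934 = 0.056349 + 0.964206 = 1.020555.
Q̄ = (S₀/π) × [bracket] = (1041/π) × 1.020555 = 338.17 W/m².
Ratio Q̄_A / Q̄_B = 277.00 / 338.17 = 0.8191.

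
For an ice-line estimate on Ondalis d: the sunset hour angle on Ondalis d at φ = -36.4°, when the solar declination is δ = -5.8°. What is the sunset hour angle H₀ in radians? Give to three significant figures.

cos H₀ = −tan φ · tan δ = −tan(-36.4°) × tan(-5.800°) = -0.0749, so H₀ = 1.6458 rad = 94.29°.

H₀ = 1.65 rad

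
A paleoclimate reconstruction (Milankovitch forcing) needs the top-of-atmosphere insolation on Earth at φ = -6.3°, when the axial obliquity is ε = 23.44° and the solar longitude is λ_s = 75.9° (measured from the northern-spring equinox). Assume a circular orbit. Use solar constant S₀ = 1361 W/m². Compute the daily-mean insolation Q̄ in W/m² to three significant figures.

Solar declination: sin δ = sin ε · sin λ_s = sin 23.44° × sin 75.9° = 0.38580, so δ = +22.694°.
cos H₀ = −tan(-6.3°) tan(+22.694°) = 0.0462, H₀ = 1.5246 rad.
Bracket: H₀ sin φ sin δ + cos φ cos δ sin H₀ = 1.5246×-0.10973×0.38580 + 0.99396×0.92258×0.99893 = -0.064542 + 0.916026 = 0.851484.
Q̄ = (S₀/π) × [bracket] = (1361/π) × 0.851484 = 368.9 W/m².

Q̄ ≈ 369 W/m²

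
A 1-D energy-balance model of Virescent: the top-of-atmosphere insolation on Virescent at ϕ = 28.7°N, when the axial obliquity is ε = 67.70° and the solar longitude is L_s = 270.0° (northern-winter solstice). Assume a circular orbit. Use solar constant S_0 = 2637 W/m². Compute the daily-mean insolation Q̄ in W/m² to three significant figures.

Solar declination: sin δ = sin ε · sin L_s = sin 67.70° × sin 270.0° = -0.92521, so δ = -67.700°.
cos h₀ = −tan(+28.7°) tan(-67.700°) = 1.3349 ≥ 1 ⇒ polar night, h₀ = 0 and Q̄ = 0.

Q̄ ≈ 0.00 W/m²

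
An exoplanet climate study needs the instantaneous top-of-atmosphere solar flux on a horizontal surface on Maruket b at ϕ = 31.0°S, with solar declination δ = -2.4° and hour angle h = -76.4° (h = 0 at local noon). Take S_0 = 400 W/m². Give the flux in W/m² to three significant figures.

cos θ_z = sin ϕ sin δ + cos ϕ cos δ cos h = 0.021568 + 0.201379 = 0.222947.
Flux = S_0 · cos θ_z = 400 × 0.222947 = 89.18 W/m².

89.2 W/m²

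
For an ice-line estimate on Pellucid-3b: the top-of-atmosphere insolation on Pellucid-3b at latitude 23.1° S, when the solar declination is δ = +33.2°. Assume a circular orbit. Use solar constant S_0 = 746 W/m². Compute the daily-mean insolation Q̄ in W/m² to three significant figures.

Q̄ ≈ 110 W/m²

cos h₀ = −tan(-23.1°) tan(+33.200°) = 0.2791, h₀ = 1.2879 rad.
Bracket: h₀ sin ϕ sin δ + cos ϕ cos δ sin h₀ = 1.2879×-0.39234×0.54756 + 0.91982×0.83676×0.96026 = -0.276679 + 0.739082 = 0.462403.
Q̄ = (S_0/π) × [bracket] = (746/π) × 0.462403 = 109.8 W/m².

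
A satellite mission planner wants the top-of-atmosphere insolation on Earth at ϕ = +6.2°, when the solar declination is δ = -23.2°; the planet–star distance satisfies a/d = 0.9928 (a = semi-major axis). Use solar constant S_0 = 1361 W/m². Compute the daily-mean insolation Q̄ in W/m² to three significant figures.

cos h₀ = −tan(+6.2°) tan(-23.200°) = 0.0466, h₀ = 1.5242 rad.
Bracket: h₀ sin ϕ sin δ + cos ϕ cos δ sin h₀ = 1.5242×0.10800×-0.39394 + 0.99415×0.91914×0.99892 = -0.064848 + 0.912776 = 0.847928.
Inverse-square distance factor (a/d)² = 0.9928² = 0.985652.
Q̄ = (S_0/π) × 0.985652 × [bracket] = (1361/π) × 0.985652 × 0.847928 = 362.1 W/m².

Q̄ ≈ 362 W/m²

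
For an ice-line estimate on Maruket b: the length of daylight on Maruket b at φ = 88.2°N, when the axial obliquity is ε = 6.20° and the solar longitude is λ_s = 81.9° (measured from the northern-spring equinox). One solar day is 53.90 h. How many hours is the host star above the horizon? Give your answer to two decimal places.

Solar declination: sin δ = sin ε · sin λ_s = sin 6.20° × sin 81.9° = 0.10692, so δ = +6.138°.
Sunrise equation: cos H₀ = −tan φ · tan δ = -3.4219 ≤ −1, so the host star never sets (polar day) and H₀ = π.
Daylight = 2H₀/(2π) × 53.90 h = (3.1416/π) × 53.90 = 53.90 h.

53.90 h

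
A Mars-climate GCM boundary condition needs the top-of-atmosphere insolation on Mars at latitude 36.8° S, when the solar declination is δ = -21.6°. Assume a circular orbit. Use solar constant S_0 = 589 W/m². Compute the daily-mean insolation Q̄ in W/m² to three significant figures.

cos h₀ = −tan(-36.8°) tan(-21.600°) = -0.2962, h₀ = 1.8715 rad.
Bracket: h₀ sin ϕ sin δ + cos ϕ cos δ sin h₀ = 1.8715×-0.59902×-0.36812 + 0.80073×0.92978×0.95513 = 0.412687 + 0.711097 = 1.123784.
Q̄ = (S_0/π) × [bracket] = (589/π) × 1.123784 = 210.7 W/m².

Q̄ ≈ 211 W/m²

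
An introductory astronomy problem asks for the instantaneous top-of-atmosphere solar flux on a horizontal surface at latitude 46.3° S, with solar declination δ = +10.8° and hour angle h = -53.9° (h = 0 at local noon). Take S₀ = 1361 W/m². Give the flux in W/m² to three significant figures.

360 W/m²

cos θ_z = sin φ sin δ + cos φ cos δ cos h = -0.135471 + 0.399855 = 0.264384.
Flux = S₀ · cos θ_z = 1361 × 0.264384 = 359.8 W/m².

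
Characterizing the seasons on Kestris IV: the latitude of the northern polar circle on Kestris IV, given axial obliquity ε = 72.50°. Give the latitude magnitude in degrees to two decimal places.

17.50°

The polar circle is the lowest latitude that experiences at least one full rotation of continuous daylight at the northern-summer solstice; it lies at |φ| = 90° − ε = 90° − 72.50° = 17.50°.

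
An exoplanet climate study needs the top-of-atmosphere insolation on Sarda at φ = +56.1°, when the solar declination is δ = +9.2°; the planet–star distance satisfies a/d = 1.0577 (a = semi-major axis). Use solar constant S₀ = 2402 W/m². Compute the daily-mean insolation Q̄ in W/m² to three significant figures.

Q̄ ≈ 663 W/m²

cos H₀ = −tan(+56.1°) tan(+9.200°) = -0.2410, H₀ = 1.8142 rad.
Bracket: H₀ sin φ sin δ + cos φ cos δ sin H₀ = 1.8142×0.83001×0.15988 + 0.55775×0.98714×0.97052 = 0.240748 + 0.534346 = 0.775094.
Inverse-square distance factor (a/d)² = 1.0577² = 1.118729.
Q̄ = (S₀/π) × 1.118729 × [bracket] = (2402/π) × 1.118729 × 0.775094 = 663.0 W/m².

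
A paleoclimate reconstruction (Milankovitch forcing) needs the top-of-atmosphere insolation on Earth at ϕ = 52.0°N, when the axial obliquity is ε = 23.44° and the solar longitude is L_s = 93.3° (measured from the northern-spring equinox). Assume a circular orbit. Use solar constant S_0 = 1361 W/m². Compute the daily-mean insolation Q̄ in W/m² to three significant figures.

Solar declination: sin δ = sin ε · sin L_s = sin 23.44° × sin 93.3° = 0.39713, so δ = +23.399°.
cos h₀ = −tan(+52.0°) tan(+23.399°) = -0.5538, h₀ = 2.1578 rad.
Bracket: h₀ sin ϕ sin δ + cos ϕ cos δ sin h₀ = 2.1578×0.78801×0.39713 + 0.61566×0.91776×0.83262 = 0.675267 + 0.470454 = 1.145721.
Q̄ = (S_0/π) × [bracket] = (1361/π) × 1.145721 = 496.3 W/m².

Q̄ ≈ 496 W/m²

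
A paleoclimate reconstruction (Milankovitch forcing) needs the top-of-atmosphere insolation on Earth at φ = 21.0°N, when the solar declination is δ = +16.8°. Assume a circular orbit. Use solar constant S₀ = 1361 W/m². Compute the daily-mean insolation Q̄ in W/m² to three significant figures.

Q̄ ≈ 460 W/m²

cos H₀ = −tan(+21.0°) tan(+16.800°) = -0.1159, H₀ = 1.6870 rad.
Bracket: H₀ sin φ sin δ + cos φ cos δ sin H₀ = 1.6870×0.35837×0.28903 + 0.93358×0.95732×0.99326 = 0.174739 + 0.887711 = 1.062450.
Q̄ = (S₀/π) × [bracket] = (1361/π) × 1.062450 = 460.3 W/m².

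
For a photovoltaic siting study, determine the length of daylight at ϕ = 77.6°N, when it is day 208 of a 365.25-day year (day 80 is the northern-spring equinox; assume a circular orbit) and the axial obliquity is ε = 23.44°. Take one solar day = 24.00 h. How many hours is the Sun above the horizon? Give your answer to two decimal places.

24.00 h

Solar longitude: L_s = 360° × (208 − 80)/365.25 = 126.160°.
sin δ = sin 23.44° × sin 126.160° = 0.32116, so δ = +18.733°.
Sunrise equation: cos h₀ = −tan ϕ · tan δ = -1.5424 ≤ −1, so the Sun never sets (polar day) and h₀ = π.
Daylight = 2h₀/(2π) × 24.00 h = (3.1416/π) × 24.00 = 24.00 h.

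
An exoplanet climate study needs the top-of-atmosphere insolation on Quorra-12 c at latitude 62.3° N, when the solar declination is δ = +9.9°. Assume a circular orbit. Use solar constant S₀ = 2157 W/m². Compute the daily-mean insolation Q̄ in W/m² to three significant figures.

Q̄ ≈ 496 W/m²

cos H₀ = −tan(+62.3°) tan(+9.900°) = -0.3324, H₀ = 1.9097 rad.
Bracket: H₀ sin φ sin δ + cos φ cos δ sin H₀ = 1.9097×0.88539×0.17193 + 0.46484×0.98511×0.94313 = 0.290704 + 0.431877 = 0.722581.
Q̄ = (S₀/π) × [bracket] = (2157/π) × 0.722581 = 496.1 W/m².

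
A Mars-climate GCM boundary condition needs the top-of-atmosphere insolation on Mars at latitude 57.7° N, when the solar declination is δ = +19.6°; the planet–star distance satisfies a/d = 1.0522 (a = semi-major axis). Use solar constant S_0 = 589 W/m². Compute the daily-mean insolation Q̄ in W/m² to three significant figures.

cos h₀ = −tan(+57.7°) tan(+19.600°) = -0.5633, h₀ = 2.1691 rad.
Bracket: h₀ sin ϕ sin δ + cos ϕ cos δ sin h₀ = 2.1691×0.84526×0.33545 + 0.53435×0.94206×0.82627 = 0.615032 + 0.415936 = 1.030968.
Inverse-square distance factor (a/d)² = 1.0522² = 1.107125.
Q̄ = (S_0/π) × 1.107125 × [bracket] = (589/π) × 1.107125 × 1.030968 = 214.0 W/m².

Q̄ ≈ 214 W/m²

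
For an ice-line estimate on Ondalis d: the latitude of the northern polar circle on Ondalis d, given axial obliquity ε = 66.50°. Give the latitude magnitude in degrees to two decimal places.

The polar circle is the lowest latitude that experiences at least one full rotation of continuous daylight at the northern-summer solstice; it lies at |φ| = 90° − ε = 90° − 66.50° = 23.50°.

23.50°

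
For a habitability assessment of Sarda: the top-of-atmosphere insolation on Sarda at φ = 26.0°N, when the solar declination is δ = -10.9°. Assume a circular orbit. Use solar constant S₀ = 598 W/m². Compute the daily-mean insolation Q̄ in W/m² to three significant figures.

cos H₀ = −tan(+26.0°) tan(-10.900°) = 0.0939, H₀ = 1.4767 rad.
Bracket: H₀ sin φ sin δ + cos φ cos δ sin H₀ = 1.4767×0.43837×-0.18910 + 0.89879×0.98196×0.99558 = -0.122412 + 0.878675 = 0.756263.
Q̄ = (S₀/π) × [bracket] = (598/π) × 0.756263 = 144.0 W/m².

Q̄ ≈ 144 W/m²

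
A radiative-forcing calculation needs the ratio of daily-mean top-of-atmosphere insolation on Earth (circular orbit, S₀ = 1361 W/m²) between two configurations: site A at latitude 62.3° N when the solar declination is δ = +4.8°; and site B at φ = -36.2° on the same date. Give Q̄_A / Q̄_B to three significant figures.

Q̄_A / Q̄_B ≈ 0.804

— Configuration A (φ=+62.3°):
cos H₀ = −tan(+62.3°) tan(+4.800°) = -0.1599, H₀ = 1.7314 rad.
Bracket: H₀ sin φ sin δ + cos φ cos δ sin H₀ = 1.7314×0.88539×0.08368 + 0.46484×0.99649×0.98713 = 0.128278 + 0.457247 = 0.585525.
Q̄ = (S₀/π) × [bracket] = (1361/π) × 0.585525 = 253.66 W/m².
— Configuration B (φ=-36.2°):
cos H₀ = −tan(-36.2°) tan(+4.800°) = 0.0615, H₀ = 1.5093 rad.
Bracket: H₀ sin φ sin δ + cos φ cos δ sin H₀ = 1.5093×-0.59061×0.08368 + 0.80696×0.99649×0.99811 = -0.074593 + 0.802608 = 0.728015.
Q̄ = (S₀/π) × [bracket] = (1361/π) × 0.728015 = 315.39 W/m².
Ratio Q̄_A / Q̄_B = 253.66 / 315.39 = 0.8043.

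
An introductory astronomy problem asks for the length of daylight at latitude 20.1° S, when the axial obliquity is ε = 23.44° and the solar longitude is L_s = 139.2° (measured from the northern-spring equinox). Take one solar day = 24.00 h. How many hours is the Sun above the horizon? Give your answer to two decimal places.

11.25 h

Solar declination: sin δ = sin ε · sin L_s = sin 23.44° × sin 139.2° = 0.25992, so δ = +15.066°.
cos h₀ = −tan ϕ · tan δ = −tan(-20.1°) × tan(+15.066°) = 0.0985, so h₀ = 1.4721 rad = 84.35°.
Daylight = 2h₀/(2π) × 24.00 h = (1.4721/π) × 24.00 = 11.25 h.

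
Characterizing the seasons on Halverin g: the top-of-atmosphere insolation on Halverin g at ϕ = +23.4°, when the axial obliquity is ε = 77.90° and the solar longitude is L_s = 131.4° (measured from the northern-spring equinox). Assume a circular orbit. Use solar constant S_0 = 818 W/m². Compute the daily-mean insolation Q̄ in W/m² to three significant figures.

Solar declination: sin δ = sin ε · sin L_s = sin 77.90° × sin 131.4° = 0.73345, so δ = +47.176°.
cos h₀ = −tan(+23.4°) tan(+47.176°) = -0.4669, h₀ = 2.0566 rad.
Bracket: h₀ sin ϕ sin δ + cos ϕ cos δ sin h₀ = 2.0566×0.39715×0.73345 + 0.91775×0.67975×0.88430 = 0.599066 + 0.551662 = 1.150728.
Q̄ = (S_0/π) × [bracket] = (818/π) × 1.150728 = 299.6 W/m².

Q̄ ≈ 300 W/m²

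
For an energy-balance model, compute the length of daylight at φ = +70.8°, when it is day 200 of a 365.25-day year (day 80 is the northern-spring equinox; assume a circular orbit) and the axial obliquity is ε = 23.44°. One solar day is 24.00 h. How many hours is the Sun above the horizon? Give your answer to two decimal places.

24.00 h

Solar longitude: λ_s = 360° × (200 − 80)/365.25 = 118.275°.
sin δ = sin 23.44° × sin 118.275° = 0.35033, so δ = +20.507°.
Sunrise equation: cos H₀ = −tan φ · tan δ = -1.0741 ≤ −1, so the Sun never sets (polar day) and H₀ = π.
Daylight = 2H₀/(2π) × 24.00 h = (3.1416/π) × 24.00 = 24.00 h.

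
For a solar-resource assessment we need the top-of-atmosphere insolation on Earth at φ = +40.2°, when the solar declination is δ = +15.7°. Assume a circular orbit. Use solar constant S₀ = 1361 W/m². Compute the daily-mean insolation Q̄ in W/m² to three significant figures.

Q̄ ≈ 446 W/m²

cos H₀ = −tan(+40.2°) tan(+15.700°) = -0.2375, H₀ = 1.8106 rad.
Bracket: H₀ sin φ sin δ + cos φ cos δ sin H₀ = 1.8106×0.64546×0.27060 + 0.76380×0.96269×0.97138 = 0.316242 + 0.714258 = 1.030500.
Q̄ = (S₀/π) × [bracket] = (1361/π) × 1.030500 = 446.4 W/m².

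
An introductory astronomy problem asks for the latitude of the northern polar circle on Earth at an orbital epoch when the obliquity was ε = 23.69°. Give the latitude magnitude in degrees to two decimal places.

66.31°

The polar circle is the lowest latitude that experiences at least one full rotation of continuous daylight at the northern-summer solstice; it lies at |φ| = 90° − ε = 90° − 23.69° = 66.31°.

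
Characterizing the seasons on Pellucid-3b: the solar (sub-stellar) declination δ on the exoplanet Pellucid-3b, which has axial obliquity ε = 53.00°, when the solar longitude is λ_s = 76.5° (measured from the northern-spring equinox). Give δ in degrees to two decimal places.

sin δ = sin ε · sin λ_s = sin 53.00° × sin 76.5° = 0.776569.
δ = arcsin(0.776569) = +50.95°.

δ = +50.95°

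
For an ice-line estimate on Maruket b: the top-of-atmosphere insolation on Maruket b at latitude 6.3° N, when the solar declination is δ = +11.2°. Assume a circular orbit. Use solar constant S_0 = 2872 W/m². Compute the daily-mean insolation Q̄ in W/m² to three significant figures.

cos h₀ = −tan(+6.3°) tan(+11.200°) = -0.0219, h₀ = 1.5927 rad.
Bracket: h₀ sin ϕ sin δ + cos ϕ cos δ sin h₀ = 1.5927×0.10973×0.19423 + 0.99396×0.98096×0.99976 = 0.033945 + 0.974801 = 1.008746.
Q̄ = (S_0/π) × [bracket] = (2872/π) × 1.008746 = 922.2 W/m².

Q̄ ≈ 922 W/m²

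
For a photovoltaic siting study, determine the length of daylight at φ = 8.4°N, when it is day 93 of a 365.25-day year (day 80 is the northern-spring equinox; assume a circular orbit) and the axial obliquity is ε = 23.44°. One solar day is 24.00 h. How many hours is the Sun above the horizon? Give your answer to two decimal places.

Solar longitude: λ_s = 360° × (93 − 80)/365.25 = 12.813°.
sin δ = sin 23.44° × sin 12.813° = 0.08822, so δ = +5.061°.
cos H₀ = −tan φ · tan δ = −tan(+8.4°) × tan(+5.061°) = -0.0131, so H₀ = 1.5839 rad = 90.75°.
Daylight = 2H₀/(2π) × 24.00 h = (1.5839/π) × 24.00 = 12.10 h.

12.10 h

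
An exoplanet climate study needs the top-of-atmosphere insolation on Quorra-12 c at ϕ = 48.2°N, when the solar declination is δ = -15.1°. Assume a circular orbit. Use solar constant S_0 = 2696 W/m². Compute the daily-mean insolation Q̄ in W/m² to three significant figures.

cos h₀ = −tan(+48.2°) tan(-15.100°) = 0.3018, h₀ = 1.2642 rad.
Bracket: h₀ sin ϕ sin δ + cos ϕ cos δ sin h₀ = 1.2642×0.74548×-0.26050 + 0.66653×0.96547×0.95338 = -0.245505 + 0.613514 = 0.368009.
Q̄ = (S_0/π) × [bracket] = (2696/π) × 0.368009 = 315.8 W/m².

Q̄ ≈ 316 W/m²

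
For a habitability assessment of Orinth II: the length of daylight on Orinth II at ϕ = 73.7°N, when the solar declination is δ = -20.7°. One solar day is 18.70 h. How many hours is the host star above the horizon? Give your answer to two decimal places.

0.00 h

cos h₀ = −tan ϕ · tan δ = 1.2922 ≥ 1, so the host star never rises (polar night) and h₀ = 0.
Daylight = 2h₀/(2π) × 18.70 h = (0.0000/π) × 18.70 = 0.00 h.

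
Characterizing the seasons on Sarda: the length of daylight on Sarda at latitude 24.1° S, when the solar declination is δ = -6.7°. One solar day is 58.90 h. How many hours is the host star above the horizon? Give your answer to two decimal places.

cos h₀ = −tan ϕ · tan δ = −tan(-24.1°) × tan(-6.700°) = -0.0525, so h₀ = 1.6234 rad = 93.01°.
Daylight = 2h₀/(2π) × 58.90 h = (1.6234/π) × 58.90 = 30.44 h.

30.44 h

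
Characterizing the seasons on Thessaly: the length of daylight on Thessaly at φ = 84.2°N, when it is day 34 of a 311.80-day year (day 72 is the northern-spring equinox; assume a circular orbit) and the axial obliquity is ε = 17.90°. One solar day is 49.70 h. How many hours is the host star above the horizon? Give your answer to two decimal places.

Solar longitude: λ_s = 360° × (34 − 72)/311.80 = -43.874°, i.e. -43.874° + 360° = 316.126°.
sin δ = sin 17.90° × sin 316.126° = -0.21302, so δ = -12.300°.
cos H₀ = −tan φ · tan δ = 2.1464 ≥ 1, so the host star never rises (polar night) and H₀ = 0.
Daylight = 2H₀/(2π) × 49.70 h = (0.0000/π) × 49.70 = 0.00 h.

0.00 h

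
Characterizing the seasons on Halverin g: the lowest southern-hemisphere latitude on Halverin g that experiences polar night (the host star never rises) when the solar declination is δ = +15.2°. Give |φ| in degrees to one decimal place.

Polar night requires cos H₀ = −tan φ tan δ ≥ 1, i.e. tan φ tan δ ≤ −1.
The boundary is |tan φ| · |tan δ| = 1, so |φ| = 90° − |δ| = 90° − 15.2° = 74.8° in the southern hemisphere.

|φ| = 74.8°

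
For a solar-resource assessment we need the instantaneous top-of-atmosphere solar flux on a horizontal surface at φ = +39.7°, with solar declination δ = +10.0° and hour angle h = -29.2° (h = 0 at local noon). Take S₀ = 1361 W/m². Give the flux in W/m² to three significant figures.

1.05e+03 W/m²

cos θ_z = sin φ sin δ + cos φ cos δ cos h = 0.110921 + 0.661422 = 0.772343.
Flux = S₀ · cos θ_z = 1361 × 0.772343 = 1051 W/m².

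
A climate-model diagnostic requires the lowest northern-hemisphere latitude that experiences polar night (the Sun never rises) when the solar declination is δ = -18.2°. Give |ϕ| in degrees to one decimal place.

Polar night requires cos h₀ = −tan ϕ tan δ ≥ 1, i.e. tan ϕ tan δ ≤ −1.
The boundary is |tan ϕ| · |tan δ| = 1, so |ϕ| = 90° − |δ| = 90° − 18.2° = 71.8° in the northern hemisphere.

|ϕ| = 71.8°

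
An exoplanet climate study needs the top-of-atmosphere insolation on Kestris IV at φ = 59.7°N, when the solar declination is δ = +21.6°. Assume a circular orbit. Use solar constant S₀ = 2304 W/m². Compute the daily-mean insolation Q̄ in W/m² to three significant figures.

cos H₀ = −tan(+59.7°) tan(+21.600°) = -0.6775, H₀ = 2.3152 rad.
Bracket: H₀ sin φ sin δ + cos φ cos δ sin H₀ = 2.3152×0.86340×0.36812 + 0.50453×0.92978×0.73548 = 0.735851 + 0.345015 = 1.080866.
Q̄ = (S₀/π) × [bracket] = (2304/π) × 1.080866 = 792.7 W/m².

Q̄ ≈ 793 W/m²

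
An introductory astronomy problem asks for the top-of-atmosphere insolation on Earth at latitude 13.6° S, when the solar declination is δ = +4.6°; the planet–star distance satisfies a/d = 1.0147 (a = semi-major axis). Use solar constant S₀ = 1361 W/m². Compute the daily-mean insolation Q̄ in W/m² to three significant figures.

Q̄ ≈ 419 W/m²

cos H₀ = −tan(-13.6°) tan(+4.600°) = 0.0195, H₀ = 1.5513 rad.
Bracket: H₀ sin φ sin δ + cos φ cos δ sin H₀ = 1.5513×-0.23514×0.08020 + 0.97196×0.99678×0.99981 = -0.029255 + 0.968646 = 0.939391.
Inverse-square distance factor (a/d)² = 1.0147² = 1.029616.
Q̄ = (S₀/π) × 1.029616 × [bracket] = (1361/π) × 1.029616 × 0.939391 = 419.0 W/m².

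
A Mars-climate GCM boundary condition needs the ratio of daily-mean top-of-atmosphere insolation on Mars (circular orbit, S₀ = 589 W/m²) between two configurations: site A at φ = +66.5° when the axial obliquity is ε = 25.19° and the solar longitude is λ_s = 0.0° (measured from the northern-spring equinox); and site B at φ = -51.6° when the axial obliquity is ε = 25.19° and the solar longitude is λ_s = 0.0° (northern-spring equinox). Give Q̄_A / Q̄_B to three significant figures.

Q̄_A / Q̄_B ≈ 0.642

— Configuration A (φ=+66.5°):
Solar declination: sin δ = sin ε · sin λ_s = sin 25.19° × sin 0.0° = 0.00000, so δ = +0.000°.
cos H₀ = −tan(+66.5°) tan(+0.000°) = -0.0000, H₀ = 1.5708 rad.
Bracket: H₀ sin φ sin δ + cos φ cos δ sin H₀ = 1.5708×0.91706×0.00000 + 0.39875×1.00000×1.00000 = 0.000000 + 0.398750 = 0.398750.
Q̄ = (S₀/π) × [bracket] = (589/π) × 0.398750 = 74.759 W/m².
— Configuration B (φ=-51.6°):
Solar declination: sin δ = sin ε · sin λ_s = sin 25.19° × sin 0.0° = 0.00000, so δ = +0.000°.
cos H₀ = −tan(-51.6°) tan(+0.000°) = 0.0000, H₀ = 1.5708 rad.
Bracket: H₀ sin φ sin δ + cos φ cos δ sin H₀ = 1.5708×-0.78369×0.00000 + 0.62115×1.00000×1.00000 = -0.000000 + 0.621150 = 0.621150.
Q̄ = (S₀/π) × [bracket] = (589/π) × 0.621150 = 116.46 W/m².
Ratio Q̄_A / Q̄_B = 74.759 / 116.46 = 0.6419.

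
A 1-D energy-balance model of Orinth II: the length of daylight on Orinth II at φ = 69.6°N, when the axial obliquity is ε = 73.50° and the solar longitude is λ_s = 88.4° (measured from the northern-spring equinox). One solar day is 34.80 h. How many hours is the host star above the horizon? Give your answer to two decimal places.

34.80 h

Solar declination: sin δ = sin ε · sin λ_s = sin 73.50° × sin 88.4° = 0.95845, so δ = +73.425°.
Sunrise equation: cos H₀ = −tan φ · tan δ = -9.0341 ≤ −1, so the host star never sets (polar day) and H₀ = π.
Daylight = 2H₀/(2π) × 34.80 h = (3.1416/π) × 34.80 = 34.80 h.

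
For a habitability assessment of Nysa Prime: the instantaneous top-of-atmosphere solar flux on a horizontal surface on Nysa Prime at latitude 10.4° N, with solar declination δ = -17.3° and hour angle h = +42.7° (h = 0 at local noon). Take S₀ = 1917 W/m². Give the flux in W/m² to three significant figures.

cos θ_z = sin φ sin δ + cos φ cos δ cos h = -0.053682 + 0.690140 = 0.636458.
Flux = S₀ · cos θ_z = 1917 × 0.636458 = 1220 W/m².

1.22e+03 W/m²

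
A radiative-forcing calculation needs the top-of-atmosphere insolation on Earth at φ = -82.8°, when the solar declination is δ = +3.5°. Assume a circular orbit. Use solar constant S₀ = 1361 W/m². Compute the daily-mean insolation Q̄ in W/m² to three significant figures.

Q̄ ≈ 19.5 W/m²

cos H₀ = −tan(-82.8°) tan(+3.500°) = 0.4842, H₀ = 1.0654 rad.
Bracket: H₀ sin φ sin δ + cos φ cos δ sin H₀ = 1.0654×-0.99211×0.06105 + 0.12533×0.99813×0.87498 = -0.064529 + 0.109456 = 0.044927.
Q̄ = (S₀/π) × [bracket] = (1361/π) × 0.044927 = 19.46 W/m².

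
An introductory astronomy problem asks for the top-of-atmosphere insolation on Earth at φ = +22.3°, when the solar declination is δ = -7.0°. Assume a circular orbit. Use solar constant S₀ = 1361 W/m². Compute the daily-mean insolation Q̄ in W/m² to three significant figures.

Q̄ ≈ 367 W/m²

cos H₀ = −tan(+22.3°) tan(-7.000°) = 0.0504, H₀ = 1.5204 rad.
Bracket: H₀ sin φ sin δ + cos φ cos δ sin H₀ = 1.5204×0.37946×-0.12187 + 0.92521×0.99255×0.99873 = -0.070311 + 0.917151 = 0.846840.
Q̄ = (S₀/π) × [bracket] = (1361/π) × 0.846840 = 366.9 W/m².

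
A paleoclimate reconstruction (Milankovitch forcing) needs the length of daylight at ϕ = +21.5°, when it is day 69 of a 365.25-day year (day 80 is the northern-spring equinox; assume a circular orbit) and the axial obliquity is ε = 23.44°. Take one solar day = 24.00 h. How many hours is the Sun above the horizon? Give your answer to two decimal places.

11.77 h

Solar longitude: L_s = 360° × (69 − 80)/365.25 = -10.842°, i.e. -10.842° + 360° = 349.158°.
sin δ = sin 23.44° × sin 349.158° = -0.07482, so δ = -4.291°.
cos h₀ = −tan ϕ · tan δ = −tan(+21.5°) × tan(-4.291°) = 0.0296, so h₀ = 1.5412 rad = 88.31°.
Daylight = 2h₀/(2π) × 24.00 h = (1.5412/π) × 24.00 = 11.77 h.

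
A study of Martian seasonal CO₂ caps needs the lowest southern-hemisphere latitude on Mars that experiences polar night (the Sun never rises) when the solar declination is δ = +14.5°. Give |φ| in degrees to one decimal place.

|φ| = 75.5°

Polar night requires cos H₀ = −tan φ tan δ ≥ 1, i.e. tan φ tan δ ≤ −1.
The boundary is |tan φ| · |tan δ| = 1, so |φ| = 90° − |δ| = 90° − 14.5° = 75.5° in the southern hemisphere.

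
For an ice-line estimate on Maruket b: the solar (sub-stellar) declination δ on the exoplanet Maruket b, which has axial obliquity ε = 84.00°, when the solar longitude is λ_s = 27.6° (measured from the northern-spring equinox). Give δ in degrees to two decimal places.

δ = +27.44°

sin δ = sin ε · sin λ_s = sin 84.00° × sin 27.6° = 0.460758.
δ = arcsin(0.460758) = +27.44°.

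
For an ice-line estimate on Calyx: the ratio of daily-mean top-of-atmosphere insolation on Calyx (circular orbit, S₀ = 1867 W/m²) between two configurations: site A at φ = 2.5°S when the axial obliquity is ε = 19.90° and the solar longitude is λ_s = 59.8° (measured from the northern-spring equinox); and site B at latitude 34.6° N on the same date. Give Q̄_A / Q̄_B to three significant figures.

Q̄_A / Q̄_B ≈ 0.876

— Configuration A (φ=-2.5°):
Solar declination: sin δ = sin ε · sin λ_s = sin 19.90° × sin 59.8° = 0.29418, so δ = +17.108°.
cos H₀ = −tan(-2.5°) tan(+17.108°) = 0.0134, H₀ = 1.5574 rad.
Bracket: H₀ sin φ sin δ + cos φ cos δ sin H₀ = 1.5574×-0.04362×0.29418 + 0.99905×0.95575×0.99991 = -0.019985 + 0.954756 = 0.934771.
Q̄ = (S₀/π) × [bracket] = (1867/π) × 0.934771 = 555.52 W/m².
— Configuration B (φ=+34.6°):
cos H₀ = −tan(+34.6°) tan(+17.108°) = -0.2123, H₀ = 1.7848 rad.
Bracket: H₀ sin φ sin δ + cos φ cos δ sin H₀ = 1.7848×0.56784×0.29418 + 0.82314×0.95575×0.97720 = 0.298146 + 0.768779 = 1.066925.
Q̄ = (S₀/π) × [bracket] = (1867/π) × 1.066925 = 634.06 W/m².
Ratio Q̄_A / Q̄_B = 555.52 / 634.06 = 0.8761.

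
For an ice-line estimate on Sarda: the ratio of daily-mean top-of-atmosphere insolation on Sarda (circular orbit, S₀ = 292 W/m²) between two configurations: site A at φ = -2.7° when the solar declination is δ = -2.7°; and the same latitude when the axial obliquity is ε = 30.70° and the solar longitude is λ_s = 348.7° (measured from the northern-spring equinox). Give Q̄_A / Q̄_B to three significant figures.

Q̄_A / Q̄_B ≈ 1.00

— Configuration A (φ=-2.7°):
cos H₀ = −tan(-2.7°) tan(-2.700°) = -0.0022, H₀ = 1.5730 rad.
Bracket: H₀ sin φ sin δ + cos φ cos δ sin H₀ = 1.5730×-0.04711×-0.04711 + 0.99889×0.99889×1.00000 = 0.003491 + 0.997781 = 1.001272.
Q̄ = (S₀/π) × [bracket] = (292/π) × 1.001272 = 93.065 W/m².
— Configuration B (φ=-2.7°):
Solar declination: sin δ = sin ε · sin λ_s = sin 30.70° × sin 348.7° = -0.10004, so δ = -5.741°.
cos H₀ = −tan(-2.7°) tan(-5.741°) = -0.0047, H₀ = 1.5755 rad.
Bracket: H₀ sin φ sin δ + cos φ cos δ sin H₀ = 1.5755×-0.04711×-0.10004 + 0.99889×0.99498×0.99999 = 0.007425 + 0.993866 = 1.001291.
Q̄ = (S₀/π) × [bracket] = (292/π) × 1.001291 = 93.066 W/m².
Ratio Q̄_A / Q̄_B = 93.065 / 93.066 = 1.000.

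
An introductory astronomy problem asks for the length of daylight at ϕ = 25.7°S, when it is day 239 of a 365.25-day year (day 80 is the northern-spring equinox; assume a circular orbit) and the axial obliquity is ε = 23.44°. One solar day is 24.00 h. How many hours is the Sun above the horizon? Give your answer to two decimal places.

Solar longitude: L_s = 360° × (239 − 80)/365.25 = 156.715°.
sin δ = sin 23.44° × sin 156.715° = 0.15725, so δ = +9.047°.
cos h₀ = −tan ϕ · tan δ = −tan(-25.7°) × tan(+9.047°) = 0.0766, so h₀ = 1.4941 rad = 85.60°.
Daylight = 2h₀/(2π) × 24.00 h = (1.4941/π) × 24.00 = 11.41 h.

11.41 h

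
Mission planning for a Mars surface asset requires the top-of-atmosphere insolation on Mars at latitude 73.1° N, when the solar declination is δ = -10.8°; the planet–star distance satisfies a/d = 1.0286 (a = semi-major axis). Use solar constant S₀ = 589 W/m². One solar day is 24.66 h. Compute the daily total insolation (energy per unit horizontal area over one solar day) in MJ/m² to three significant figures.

1.10 MJ/m²

cos H₀ = −tan(+73.1°) tan(-10.800°) = 0.6279, H₀ = 0.8920 rad.
Bracket: H₀ sin φ sin δ + cos φ cos δ sin H₀ = 0.8920×0.95681×-0.18738 + 0.29070×0.98229×0.77832 = -0.159924 + 0.222251 = 0.062327.
Inverse-square distance factor (a/d)² = 1.0286² = 1.058018.
Q̄ = (S₀/π) × 1.058018 × [bracket] = (589/π) × 1.058018 × 0.062327 = 12.363 W/m².
Daily total = Q̄ × 24.66 h × 3600 s/h = 12.363 × 24.66 × 3600 / 10⁶ = 1.098 MJ/m².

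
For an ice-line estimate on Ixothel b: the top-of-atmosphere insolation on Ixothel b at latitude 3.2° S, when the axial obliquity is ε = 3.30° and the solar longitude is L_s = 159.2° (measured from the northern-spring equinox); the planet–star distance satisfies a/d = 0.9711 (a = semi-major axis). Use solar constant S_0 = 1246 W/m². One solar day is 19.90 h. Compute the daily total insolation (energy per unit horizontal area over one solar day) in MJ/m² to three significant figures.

26.7 MJ/m²

Solar declination: sin δ = sin ε · sin L_s = sin 3.30° × sin 159.2° = 0.02044, so δ = +1.171°.
cos h₀ = −tan(-3.2°) tan(+1.171°) = 0.0011, h₀ = 1.5697 rad.
Bracket: h₀ sin ϕ sin δ + cos ϕ cos δ sin h₀ = 1.5697×-0.05582×0.02044 + 0.99844×0.99979×1.00000 = -0.001791 + 0.998230 = 0.996439.
Inverse-square distance factor (a/d)² = 0.9711² = 0.943035.
Q̄ = (S_0/π) × 0.943035 × [bracket] = (1246/π) × 0.943035 × 0.996439 = 372.69 W/m².
Daily total = Q̄ × 19.90 h × 3600 s/h = 372.69 × 19.90 × 3600 / 10⁶ = 26.70 MJ/m².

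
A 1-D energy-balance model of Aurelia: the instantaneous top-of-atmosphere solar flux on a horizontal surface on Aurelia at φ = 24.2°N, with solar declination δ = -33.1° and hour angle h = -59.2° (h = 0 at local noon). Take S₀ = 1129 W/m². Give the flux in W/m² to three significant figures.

189 W/m²

cos θ_z = sin φ sin δ + cos φ cos δ cos h = -0.223860 + 0.391252 = 0.167392.
Flux = S₀ · cos θ_z = 1129 × 0.167392 = 189.0 W/m².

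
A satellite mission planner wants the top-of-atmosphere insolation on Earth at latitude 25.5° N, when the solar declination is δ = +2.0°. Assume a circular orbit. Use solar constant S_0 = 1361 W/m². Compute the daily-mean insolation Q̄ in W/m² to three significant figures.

cos h₀ = −tan(+25.5°) tan(+2.000°) = -0.0167, h₀ = 1.5875 rad.
Bracket: h₀ sin ϕ sin δ + cos ϕ cos δ sin h₀ = 1.5875×0.43051×0.03490 + 0.90259×0.99939×0.99986 = 0.023852 + 0.901913 = 0.925765.
Q̄ = (S_0/π) × [bracket] = (1361/π) × 0.925765 = 401.1 W/m².

Q̄ ≈ 401 W/m²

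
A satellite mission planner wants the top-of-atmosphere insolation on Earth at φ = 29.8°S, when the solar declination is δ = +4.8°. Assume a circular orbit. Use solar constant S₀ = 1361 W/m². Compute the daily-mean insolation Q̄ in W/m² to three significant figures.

cos H₀ = −tan(-29.8°) tan(+4.800°) = 0.0481, H₀ = 1.5227 rad.
Bracket: H₀ sin φ sin δ + cos φ cos δ sin H₀ = 1.5227×-0.49697×0.08368 + 0.86777×0.99649×0.99884 = -0.063324 + 0.863721 = 0.800397.
Q̄ = (S₀/π) × [bracket] = (1361/π) × 0.800397 = 346.7 W/m².

Q̄ ≈ 347 W/m²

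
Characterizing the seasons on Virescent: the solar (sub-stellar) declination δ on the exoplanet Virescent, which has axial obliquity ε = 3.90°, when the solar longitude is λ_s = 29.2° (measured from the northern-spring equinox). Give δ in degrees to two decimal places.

δ = +1.90°

sin δ = sin ε · sin λ_s = sin 3.90° × sin 29.2° = 0.033182.
δ = arcsin(0.033182) = +1.90°.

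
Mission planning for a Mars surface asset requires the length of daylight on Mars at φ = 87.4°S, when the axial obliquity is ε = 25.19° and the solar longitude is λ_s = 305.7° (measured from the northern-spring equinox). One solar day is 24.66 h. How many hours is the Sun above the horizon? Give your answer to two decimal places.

24.66 h

Solar declination: sin δ = sin ε · sin λ_s = sin 25.19° × sin 305.7° = -0.34564, so δ = -20.221°.
Sunrise equation: cos H₀ = −tan φ · tan δ = -8.1115 ≤ −1, so the Sun never sets (polar day) and H₀ = π.
Daylight = 2H₀/(2π) × 24.66 h = (3.1416/π) × 24.66 = 24.66 h.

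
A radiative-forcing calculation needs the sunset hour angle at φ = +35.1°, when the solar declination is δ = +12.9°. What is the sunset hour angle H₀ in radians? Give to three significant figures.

cos H₀ = −tan φ · tan δ = −tan(+35.1°) × tan(+12.900°) = -0.1610, so H₀ = 1.7325 rad = 99.26°.

H₀ = 1.73 rad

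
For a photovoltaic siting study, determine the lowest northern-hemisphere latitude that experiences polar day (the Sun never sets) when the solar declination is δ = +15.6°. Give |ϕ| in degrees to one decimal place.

|ϕ| = 74.4°

Polar day requires cos h₀ = −tan ϕ tan δ ≤ −1, i.e. tan ϕ tan δ ≥ 1.
The boundary is |tan ϕ| · |tan δ| = 1, so |ϕ| = 90° − |δ| = 90° − 15.6° = 74.4° in the northern hemisphere.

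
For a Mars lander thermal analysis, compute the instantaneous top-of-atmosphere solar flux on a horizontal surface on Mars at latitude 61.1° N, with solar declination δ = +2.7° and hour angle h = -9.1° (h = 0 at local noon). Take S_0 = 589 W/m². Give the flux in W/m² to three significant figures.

305 W/m²

cos θ_z = sin ϕ sin δ + cos ϕ cos δ cos h = 0.041240 + 0.476670 = 0.517910.
Flux = S_0 · cos θ_z = 589 × 0.517910 = 305.0 W/m².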